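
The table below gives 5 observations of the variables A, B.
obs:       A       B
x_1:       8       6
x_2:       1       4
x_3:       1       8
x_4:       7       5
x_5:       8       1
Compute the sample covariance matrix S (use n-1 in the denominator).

Step 1 — column means:
  mean(A) = (8 + 1 + 1 + 7 + 8) / 5 = 25/5 = 5
  mean(B) = (6 + 4 + 8 + 5 + 1) / 5 = 24/5 = 4.8

Step 2 — sample covariance S[i,j] = (1/(n-1)) · Σ_k (x_{k,i} - mean_i) · (x_{k,j} - mean_j), with n-1 = 4.
  S[A,A] = ((3)·(3) + (-4)·(-4) + (-4)·(-4) + (2)·(2) + (3)·(3)) / 4 = 54/4 = 13.5
  S[A,B] = ((3)·(1.2) + (-4)·(-0.8) + (-4)·(3.2) + (2)·(0.2) + (3)·(-3.8)) / 4 = -17/4 = -4.25
  S[B,B] = ((1.2)·(1.2) + (-0.8)·(-0.8) + (3.2)·(3.2) + (0.2)·(0.2) + (-3.8)·(-3.8)) / 4 = 26.8/4 = 6.7

S is symmetric (S[j,i] = S[i,j]). Assembling:

S = [[13.5, -4.25],
 [-4.25, 6.7]]


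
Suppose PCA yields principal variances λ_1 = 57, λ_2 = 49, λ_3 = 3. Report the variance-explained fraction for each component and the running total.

Step 1 — total variance = trace(Sigma) = Σ λ_i = 57 + 49 + 3 = 109.

Step 2 — fraction explained by component i = λ_i / Σ λ:
  PC1: 57/109 = 0.5229
  PC2: 49/109 = 0.4495
  PC3: 3/109 = 0.0275

Step 3 — cumulative fraction after k components = (λ_1 + ... + λ_k) / Σ λ:
  k = 1: 57/109 = 0.5229
  k = 2: (57 + 49)/109 = 106/109 = 0.9725
  k = 3: (57 + 49 + 3)/109 = 109/109 = 1

Summary (fraction, with percent):

explained: PC1 0.5229 (52.29%), PC2 0.4495 (44.95%), PC3 0.0275 (2.75%);  cumulative: 0.5229, 0.9725, 1


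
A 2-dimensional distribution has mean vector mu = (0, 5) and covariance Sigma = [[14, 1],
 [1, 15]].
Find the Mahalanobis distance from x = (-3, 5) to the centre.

Step 1 — centre the observation: (x - mu) = (-3, 0).

Step 2 — invert Sigma. det(Sigma) = 14·15 - (1)² = 209.
  Sigma^{-1} = (1/det) · [[d, -b], [-b, a]] = [[0.0718, -0.0048],
 [-0.0048, 0.067]].

Step 3 — form the quadratic (x - mu)^T · Sigma^{-1} · (x - mu):
  Sigma^{-1} · (x - mu) = (-0.2153, 0.0144).
  (x - mu)^T · [Sigma^{-1} · (x - mu)] = (-3)·(-0.2153) + (0)·(0.0144) = 0.6459.

Step 4 — take square root: d = √(0.6459) ≈ 0.8037.

d(x, mu) = √(0.6459) ≈ 0.8037


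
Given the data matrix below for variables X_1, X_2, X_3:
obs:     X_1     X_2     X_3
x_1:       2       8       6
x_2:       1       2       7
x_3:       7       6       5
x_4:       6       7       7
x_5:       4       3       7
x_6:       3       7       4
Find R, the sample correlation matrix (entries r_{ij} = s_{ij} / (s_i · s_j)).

Step 1 — column means:
  mean(X_1) = (2 + 1 + 7 + 6 + 4 + 3) / 6 = 23/6 = 3.8333
  mean(X_2) = (8 + 2 + 6 + 7 + 3 + 7) / 6 = 33/6 = 5.5
  mean(X_3) = (6 + 7 + 5 + 7 + 7 + 4) / 6 = 36/6 = 6

Step 2 — sample variances and covariances s[i,j] = (1/(n-1)) · Σ_k (x_{k,i} - mean_i) · (x_{k,j} - mean_j), with n-1 = 5:
  s[X_1,X_1] = ((-1.8333)·(-1.8333) + (-2.8333)·(-2.8333) + (3.1667)·(3.1667) + (2.1667)·(2.1667) + (0.1667)·(0.1667) + (-0.8333)·(-0.8333)) / 5 = 26.8333/5 = 5.3667
  s[X_1,X_2] = ((-1.8333)·(2.5) + (-2.8333)·(-3.5) + (3.1667)·(0.5) + (2.1667)·(1.5) + (0.1667)·(-2.5) + (-0.8333)·(1.5)) / 5 = 8.5/5 = 1.7
  s[X_1,X_3] = ((-1.8333)·(0) + (-2.8333)·(1) + (3.1667)·(-1) + (2.1667)·(1) + (0.1667)·(1) + (-0.8333)·(-2)) / 5 = -2/5 = -0.4
  s[X_2,X_2] = ((2.5)·(2.5) + (-3.5)·(-3.5) + (0.5)·(0.5) + (1.5)·(1.5) + (-2.5)·(-2.5) + (1.5)·(1.5)) / 5 = 29.5/5 = 5.9
  s[X_2,X_3] = ((2.5)·(0) + (-3.5)·(1) + (0.5)·(-1) + (1.5)·(1) + (-2.5)·(1) + (1.5)·(-2)) / 5 = -8/5 = -1.6
  s[X_3,X_3] = ((0)·(0) + (1)·(1) + (-1)·(-1) + (1)·(1) + (1)·(1) + (-2)·(-2)) / 5 = 8/5 = 1.6
  Sample standard deviations s_i = √(s[i,i]):
  s(X_1) = √(5.3667) = 2.3166
  s(X_2) = √(5.9) = 2.429
  s(X_3) = √(1.6) = 1.2649

Step 3 — r_{ij} = s_{ij} / (s_i · s_j):
  r[X_1,X_1] = 1 (diagonal).
  r[X_1,X_2] = 1.7 / (2.3166 · 2.429) = 1.7 / 5.627 = 0.3021
  r[X_1,X_3] = -0.4 / (2.3166 · 1.2649) = -0.4 / 2.9303 = -0.1365
  r[X_2,X_2] = 1 (diagonal).
  r[X_2,X_3] = -1.6 / (2.429 · 1.2649) = -1.6 / 3.0725 = -0.5208
  r[X_3,X_3] = 1 (diagonal).

R is symmetric with unit diagonal. Assembling:

R = [[1, 0.3021, -0.1365],
 [0.3021, 1, -0.5208],
 [-0.1365, -0.5208, 1]]


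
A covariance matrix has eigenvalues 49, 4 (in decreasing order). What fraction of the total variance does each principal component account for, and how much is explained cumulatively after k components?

Step 1 — total variance = trace(Sigma) = Σ λ_i = 49 + 4 = 53.

Step 2 — fraction explained by component i = λ_i / Σ λ:
  PC1: 49/53 = 0.9245
  PC2: 4/53 = 0.0755

Step 3 — cumulative fraction after k components = (λ_1 + ... + λ_k) / Σ λ:
  k = 1: 49/53 = 0.9245
  k = 2: (49 + 4)/53 = 53/53 = 1

Summary (fraction, with percent):

explained: PC1 0.9245 (92.45%), PC2 0.0755 (7.55%);  cumulative: 0.9245, 1


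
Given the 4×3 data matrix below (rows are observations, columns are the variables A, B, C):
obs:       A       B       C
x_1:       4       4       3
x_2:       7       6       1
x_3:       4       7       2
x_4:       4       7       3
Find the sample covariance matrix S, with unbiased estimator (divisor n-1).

Step 1 — column means:
  mean(A) = (4 + 7 + 4 + 4) / 4 = 19/4 = 4.75
  mean(B) = (4 + 6 + 7 + 7) / 4 = 24/4 = 6
  mean(C) = (3 + 1 + 2 + 3) / 4 = 9/4 = 2.25

Step 2 — sample covariance S[i,j] = (1/(n-1)) · Σ_k (x_{k,i} - mean_i) · (x_{k,j} - mean_j), with n-1 = 3.
  S[A,A] = ((-0.75)·(-0.75) + (2.25)·(2.25) + (-0.75)·(-0.75) + (-0.75)·(-0.75)) / 3 = 6.75/3 = 2.25
  S[A,B] = ((-0.75)·(-2) + (2.25)·(0) + (-0.75)·(1) + (-0.75)·(1)) / 3 = 0/3 = 0
  S[A,C] = ((-0.75)·(0.75) + (2.25)·(-1.25) + (-0.75)·(-0.25) + (-0.75)·(0.75)) / 3 = -3.75/3 = -1.25
  S[B,B] = ((-2)·(-2) + (0)·(0) + (1)·(1) + (1)·(1)) / 3 = 6/3 = 2
  S[B,C] = ((-2)·(0.75) + (0)·(-1.25) + (1)·(-0.25) + (1)·(0.75)) / 3 = -1/3 = -0.3333
  S[C,C] = ((0.75)·(0.75) + (-1.25)·(-1.25) + (-0.25)·(-0.25) + (0.75)·(0.75)) / 3 = 2.75/3 = 0.9167

S is symmetric (S[j,i] = S[i,j]). Assembling:

S = [[2.25, 0, -1.25],
 [0, 2, -0.3333],
 [-1.25, -0.3333, 0.9167]]


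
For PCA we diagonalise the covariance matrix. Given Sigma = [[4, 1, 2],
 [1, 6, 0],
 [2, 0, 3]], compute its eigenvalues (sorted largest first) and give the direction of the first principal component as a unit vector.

Step 1 — characteristic polynomial p(λ) = det(λI - Sigma) = λ³ - tr·λ² + c_1·λ - det, where tr = trace, c_1 = sum of the principal 2×2 minors, det = det(Sigma):
  tr = 4 + 6 + 3 = 13,
  c_1 = (4·6 - (1)²) + (4·3 - (2)²) + (6·3 - (0)²) = 23 + 8 + 18 = 49,
  det = 4·(6·3 - (0)²) - (1)·((1)·3 - (0)·(2)) + (2)·((1)·(0) - 6·(2)) = 4·(18) - (1)·(3) + (2)·(-12) = 45.
  So p(λ) = λ³ - 13λ² + 49λ - 45.
Step 2 — look for an integer root (rational root theorem: any rational root is an integer divisor of 45). Testing λ = 5:
  p(5) = 125 - 325 + 245 - 45 = 0  ✓
  Dividing out (λ - 5): p(λ) = (λ - 5)(λ² - 8λ + 9).
Step 3 — remaining eigenvalues from the quadratic λ² - 8λ + 9 = 0:
  Δ = 8² - 4·9 = 64 - 36 = 28,  λ = (8 ± √28)/2 = (8 ± 5.2915)/2 ≈ 6.6458 or 1.3542.
  Sorted: λ_1 = 6.6458,  λ_2 = 5,  λ_3 = 1.3542  (check: sum = 13 = tr ✓).

Step 4 — unit eigenvector for λ_1 ≈ 6.6458: v spans the null space of (Sigma - λ_1 I), whose rows are
  r_1 = (-2.6458, 1, 2),  r_2 = (1, -0.6458, 0),  r_3 = (2, 0, -3.6458).
  v is orthogonal to every row, so take v ∝ r_1 × r_2 = ((1)·(0) - (2)·(-0.6458), (2)·(1) - (-2.6458)·(0), (-2.6458)·(-0.6458) - (1)·(1)) ≈ (1.2915, 2, 0.7085).
  Let u = (1.2915, 2, 0.7085).
  ||u|| = √((1.2915)² + (2)² + (0.7085)²) = √(6.1699) ≈ 2.4839,  v_1 = u/||u|| ≈ (0.5199, 0.8052, 0.2852) (||v_1|| = 1).

λ_1 = 6.6458,  λ_2 = 5,  λ_3 = 1.3542;  v_1 ≈ (0.5199, 0.8052, 0.2852)


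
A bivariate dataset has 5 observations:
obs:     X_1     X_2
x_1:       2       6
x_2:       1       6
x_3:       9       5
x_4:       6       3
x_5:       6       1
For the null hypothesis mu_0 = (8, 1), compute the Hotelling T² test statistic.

Step 1 — sample mean vector:
  mean(X_1) = (2 + 1 + 9 + 6 + 6) / 5 = 24/5 = 4.8
  mean(X_2) = (6 + 6 + 5 + 3 + 1) / 5 = 21/5 = 4.2
  x̄ = (4.8, 4.2),  deviation x̄ - mu_0 = (4.8, 4.2) - (8, 1) = (-3.2, 3.2).

Step 2 — sample covariance matrix, S[i,j] = (1/(n-1)) · Σ_k (x_{k,i} - mean_i) · (x_{k,j} - mean_j), divisor n-1 = 4:
  S[X_1,X_1] = ((-2.8)·(-2.8) + (-3.8)·(-3.8) + (4.2)·(4.2) + (1.2)·(1.2) + (1.2)·(1.2)) / 4 = 42.8/4 = 10.7
  S[X_1,X_2] = ((-2.8)·(1.8) + (-3.8)·(1.8) + (4.2)·(0.8) + (1.2)·(-1.2) + (1.2)·(-3.2)) / 4 = -13.8/4 = -3.45
  S[X_2,X_2] = ((1.8)·(1.8) + (1.8)·(1.8) + (0.8)·(0.8) + (-1.2)·(-1.2) + (-3.2)·(-3.2)) / 4 = 18.8/4 = 4.7
  S = [[10.7, -3.45],
 [-3.45, 4.7]].

Step 3 — invert S. det(S) = 10.7·4.7 - (-3.45)² = 38.3875.
  S^{-1} = (1/det) · [[d, -b], [-b, a]] = [[0.1224, 0.0899],
 [0.0899, 0.2787]].

Step 4 — quadratic form (x̄ - mu_0)^T · S^{-1} · (x̄ - mu_0):
  S^{-1} · (x̄ - mu_0) = (-0.1042, 0.6044),
  (x̄ - mu_0)^T · [...] = (-3.2)·(-0.1042) + (3.2)·(0.6044) = 2.2674.

Step 5 — scale by n: T² = 5 · 2.2674 = 11.337.

T² ≈ 11.337


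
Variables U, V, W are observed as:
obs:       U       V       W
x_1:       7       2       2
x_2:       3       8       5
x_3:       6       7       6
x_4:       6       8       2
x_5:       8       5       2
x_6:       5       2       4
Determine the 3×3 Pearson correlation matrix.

Step 1 — column means:
  mean(U) = (7 + 3 + 6 + 6 + 8 + 5) / 6 = 35/6 = 5.8333
  mean(V) = (2 + 8 + 7 + 8 + 5 + 2) / 6 = 32/6 = 5.3333
  mean(W) = (2 + 5 + 6 + 2 + 2 + 4) / 6 = 21/6 = 3.5

Step 2 — sample variances and covariances s[i,j] = (1/(n-1)) · Σ_k (x_{k,i} - mean_i) · (x_{k,j} - mean_j), with n-1 = 5:
  s[U,U] = ((1.1667)·(1.1667) + (-2.8333)·(-2.8333) + (0.1667)·(0.1667) + (0.1667)·(0.1667) + (2.1667)·(2.1667) + (-0.8333)·(-0.8333)) / 5 = 14.8333/5 = 2.9667
  s[U,V] = ((1.1667)·(-3.3333) + (-2.8333)·(2.6667) + (0.1667)·(1.6667) + (0.1667)·(2.6667) + (2.1667)·(-0.3333) + (-0.8333)·(-3.3333)) / 5 = -8.6667/5 = -1.7333
  s[U,W] = ((1.1667)·(-1.5) + (-2.8333)·(1.5) + (0.1667)·(2.5) + (0.1667)·(-1.5) + (2.1667)·(-1.5) + (-0.8333)·(0.5)) / 5 = -9.5/5 = -1.9
  s[V,V] = ((-3.3333)·(-3.3333) + (2.6667)·(2.6667) + (1.6667)·(1.6667) + (2.6667)·(2.6667) + (-0.3333)·(-0.3333) + (-3.3333)·(-3.3333)) / 5 = 39.3333/5 = 7.8667
  s[V,W] = ((-3.3333)·(-1.5) + (2.6667)·(1.5) + (1.6667)·(2.5) + (2.6667)·(-1.5) + (-0.3333)·(-1.5) + (-3.3333)·(0.5)) / 5 = 8/5 = 1.6
  s[W,W] = ((-1.5)·(-1.5) + (1.5)·(1.5) + (2.5)·(2.5) + (-1.5)·(-1.5) + (-1.5)·(-1.5) + (0.5)·(0.5)) / 5 = 15.5/5 = 3.1
  Sample standard deviations s_i = √(s[i,i]):
  s(U) = √(2.9667) = 1.7224
  s(V) = √(7.8667) = 2.8048
  s(W) = √(3.1) = 1.7607

Step 3 — r_{ij} = s_{ij} / (s_i · s_j):
  r[U,U] = 1 (diagonal).
  r[U,V] = -1.7333 / (1.7224 · 2.8048) = -1.7333 / 4.8309 = -0.3588
  r[U,W] = -1.9 / (1.7224 · 1.7607) = -1.9 / 3.0326 = -0.6265
  r[V,V] = 1 (diagonal).
  r[V,W] = 1.6 / (2.8048 · 1.7607) = 1.6 / 4.9383 = 0.324
  r[W,W] = 1 (diagonal).

R is symmetric with unit diagonal. Assembling:

R = [[1, -0.3588, -0.6265],
 [-0.3588, 1, 0.324],
 [-0.6265, 0.324, 1]]


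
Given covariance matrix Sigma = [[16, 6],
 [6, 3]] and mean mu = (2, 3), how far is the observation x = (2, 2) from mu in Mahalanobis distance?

Step 1 — centre the observation: (x - mu) = (0, -1).

Step 2 — invert Sigma. det(Sigma) = 16·3 - (6)² = 12.
  Sigma^{-1} = (1/det) · [[d, -b], [-b, a]] = [[0.25, -0.5],
 [-0.5, 1.3333]].

Step 3 — form the quadratic (x - mu)^T · Sigma^{-1} · (x - mu):
  Sigma^{-1} · (x - mu) = (0.5, -1.3333).
  (x - mu)^T · [Sigma^{-1} · (x - mu)] = (0)·(0.5) + (-1)·(-1.3333) = 1.3333.

Step 4 — take square root: d = √(1.3333) ≈ 1.1547.

d(x, mu) = √(1.3333) ≈ 1.1547


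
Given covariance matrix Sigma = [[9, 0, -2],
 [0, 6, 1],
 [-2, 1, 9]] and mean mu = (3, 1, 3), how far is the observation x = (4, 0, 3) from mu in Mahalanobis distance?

Step 1 — centre the observation: (x - mu) = (1, -1, 0).

Step 2 — invert Sigma (cofactor / det for 3×3, or solve directly):
  Sigma^{-1} = [[0.117, -0.0044, 0.0265],
 [-0.0044, 0.17, -0.0199],
 [0.0265, -0.0199, 0.1192]].

Step 3 — form the quadratic (x - mu)^T · Sigma^{-1} · (x - mu):
  Sigma^{-1} · (x - mu) = (0.1214, -0.1744, 0.0464).
  (x - mu)^T · [Sigma^{-1} · (x - mu)] = (1)·(0.1214) + (-1)·(-0.1744) + (0)·(0.0464) = 0.2958.

Step 4 — take square root: d = √(0.2958) ≈ 0.5439.

d(x, mu) = √(0.2958) ≈ 0.5439


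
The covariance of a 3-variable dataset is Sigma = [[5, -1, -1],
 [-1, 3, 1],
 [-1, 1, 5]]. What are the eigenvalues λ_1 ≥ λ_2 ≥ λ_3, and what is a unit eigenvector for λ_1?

Step 1 — characteristic polynomial p(λ) = det(λI - Sigma) = λ³ - tr·λ² + c_1·λ - det, where tr = trace, c_1 = sum of the principal 2×2 minors, det = det(Sigma):
  tr = 5 + 3 + 5 = 13,
  c_1 = (5·3 - (-1)²) + (5·5 - (-1)²) + (3·5 - (1)²) = 14 + 24 + 14 = 52,
  det = 5·(3·5 - (1)²) - (-1)·((-1)·5 - (1)·(-1)) + (-1)·((-1)·(1) - 3·(-1)) = 5·(14) - (-1)·(-4) + (-1)·(2) = 64.
  So p(λ) = λ³ - 13λ² + 52λ - 64.
Step 2 — look for an integer root (rational root theorem: any rational root is an integer divisor of 64). Testing λ = 4:
  p(4) = 64 - 208 + 208 - 64 = 0  ✓
  Dividing out (λ - 4): p(λ) = (λ - 4)(λ² - 9λ + 16).
Step 3 — remaining eigenvalues from the quadratic λ² - 9λ + 16 = 0:
  Δ = 9² - 4·16 = 81 - 64 = 17,  λ = (9 ± √17)/2 = (9 ± 4.1231)/2 ≈ 6.5616 or 2.4384.
  Sorted: λ_1 = 6.5616,  λ_2 = 4,  λ_3 = 2.4384  (check: sum = 13 = tr ✓).

Step 4 — unit eigenvector for λ_1 ≈ 6.5616: v spans the null space of (Sigma - λ_1 I), whose rows are
  r_1 = (-1.5616, -1, -1),  r_2 = (-1, -3.5616, 1),  r_3 = (-1, 1, -1.5616).
  v is orthogonal to every row, so take v ∝ r_1 × r_2 = ((-1)·(1) - (-1)·(-3.5616), (-1)·(-1) - (-1.5616)·(1), (-1.5616)·(-3.5616) - (-1)·(-1)) ≈ (-4.5616, 2.5616, 4.5616).
  Rescale (multiply by -1 so the first nonzero entry is positive): u = (4.5616, -2.5616, -4.5616).
  ||u|| = √((4.5616)² + (-2.5616)² + (-4.5616)²) = √(48.1771) ≈ 6.941,  v_1 = u/||u|| ≈ (0.6572, -0.369, -0.6572) (||v_1|| = 1).

λ_1 = 6.5616,  λ_2 = 4,  λ_3 = 2.4384;  v_1 ≈ (0.6572, -0.369, -0.6572)


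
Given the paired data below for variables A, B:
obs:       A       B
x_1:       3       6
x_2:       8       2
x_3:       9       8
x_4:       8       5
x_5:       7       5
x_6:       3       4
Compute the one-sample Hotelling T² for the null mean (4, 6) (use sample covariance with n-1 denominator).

Step 1 — sample mean vector:
  mean(A) = (3 + 8 + 9 + 8 + 7 + 3) / 6 = 38/6 = 6.3333
  mean(B) = (6 + 2 + 8 + 5 + 5 + 4) / 6 = 30/6 = 5
  x̄ = (6.3333, 5),  deviation x̄ - mu_0 = (6.3333, 5) - (4, 6) = (2.3333, -1).

Step 2 — sample covariance matrix, S[i,j] = (1/(n-1)) · Σ_k (x_{k,i} - mean_i) · (x_{k,j} - mean_j), divisor n-1 = 5:
  S[A,A] = ((-3.3333)·(-3.3333) + (1.6667)·(1.6667) + (2.6667)·(2.6667) + (1.6667)·(1.6667) + (0.6667)·(0.6667) + (-3.3333)·(-3.3333)) / 5 = 35.3333/5 = 7.0667
  S[A,B] = ((-3.3333)·(1) + (1.6667)·(-3) + (2.6667)·(3) + (1.6667)·(0) + (0.6667)·(0) + (-3.3333)·(-1)) / 5 = 3/5 = 0.6
  S[B,B] = ((1)·(1) + (-3)·(-3) + (3)·(3) + (0)·(0) + (0)·(0) + (-1)·(-1)) / 5 = 20/5 = 4
  S = [[7.0667, 0.6],
 [0.6, 4]].

Step 3 — invert S. det(S) = 7.0667·4 - (0.6)² = 27.9067.
  S^{-1} = (1/det) · [[d, -b], [-b, a]] = [[0.1433, -0.0215],
 [-0.0215, 0.2532]].

Step 4 — quadratic form (x̄ - mu_0)^T · S^{-1} · (x̄ - mu_0):
  S^{-1} · (x̄ - mu_0) = (0.3559, -0.3034),
  (x̄ - mu_0)^T · [...] = (2.3333)·(0.3559) + (-1)·(-0.3034) = 1.1339.

Step 5 — scale by n: T² = 6 · 1.1339 = 6.8036.

T² ≈ 6.8036


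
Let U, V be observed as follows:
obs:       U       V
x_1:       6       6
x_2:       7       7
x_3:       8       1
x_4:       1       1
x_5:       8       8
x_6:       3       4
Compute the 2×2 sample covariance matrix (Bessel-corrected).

Step 1 — column means:
  mean(U) = (6 + 7 + 8 + 1 + 8 + 3) / 6 = 33/6 = 5.5
  mean(V) = (6 + 7 + 1 + 1 + 8 + 4) / 6 = 27/6 = 4.5

Step 2 — sample covariance S[i,j] = (1/(n-1)) · Σ_k (x_{k,i} - mean_i) · (x_{k,j} - mean_j), with n-1 = 5.
  S[U,U] = ((0.5)·(0.5) + (1.5)·(1.5) + (2.5)·(2.5) + (-4.5)·(-4.5) + (2.5)·(2.5) + (-2.5)·(-2.5)) / 5 = 41.5/5 = 8.3
  S[U,V] = ((0.5)·(1.5) + (1.5)·(2.5) + (2.5)·(-3.5) + (-4.5)·(-3.5) + (2.5)·(3.5) + (-2.5)·(-0.5)) / 5 = 21.5/5 = 4.3
  S[V,V] = ((1.5)·(1.5) + (2.5)·(2.5) + (-3.5)·(-3.5) + (-3.5)·(-3.5) + (3.5)·(3.5) + (-0.5)·(-0.5)) / 5 = 45.5/5 = 9.1

S is symmetric (S[j,i] = S[i,j]). Assembling:

S = [[8.3, 4.3],
 [4.3, 9.1]]


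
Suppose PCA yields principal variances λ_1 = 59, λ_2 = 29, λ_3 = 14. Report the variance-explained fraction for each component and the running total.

Step 1 — total variance = trace(Sigma) = Σ λ_i = 59 + 29 + 14 = 102.

Step 2 — fraction explained by component i = λ_i / Σ λ:
  PC1: 59/102 = 0.5784
  PC2: 29/102 = 0.2843
  PC3: 14/102 = 0.1373

Step 3 — cumulative fraction after k components = (λ_1 + ... + λ_k) / Σ λ:
  k = 1: 59/102 = 0.5784
  k = 2: (59 + 29)/102 = 88/102 = 0.8627
  k = 3: (59 + 29 + 14)/102 = 102/102 = 1

Summary (fraction, with percent):

explained: PC1 0.5784 (57.84%), PC2 0.2843 (28.43%), PC3 0.1373 (13.73%);  cumulative: 0.5784, 0.8627, 1


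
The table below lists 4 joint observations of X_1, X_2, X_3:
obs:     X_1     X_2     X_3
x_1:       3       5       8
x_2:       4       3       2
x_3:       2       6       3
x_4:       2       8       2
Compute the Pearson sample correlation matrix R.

Step 1 — column means:
  mean(X_1) = (3 + 4 + 2 + 2) / 4 = 11/4 = 2.75
  mean(X_2) = (5 + 3 + 6 + 8) / 4 = 22/4 = 5.5
  mean(X_3) = (8 + 2 + 3 + 2) / 4 = 15/4 = 3.75

Step 2 — sample variances and covariances s[i,j] = (1/(n-1)) · Σ_k (x_{k,i} - mean_i) · (x_{k,j} - mean_j), with n-1 = 3:
  s[X_1,X_1] = ((0.25)·(0.25) + (1.25)·(1.25) + (-0.75)·(-0.75) + (-0.75)·(-0.75)) / 3 = 2.75/3 = 0.9167
  s[X_1,X_2] = ((0.25)·(-0.5) + (1.25)·(-2.5) + (-0.75)·(0.5) + (-0.75)·(2.5)) / 3 = -5.5/3 = -1.8333
  s[X_1,X_3] = ((0.25)·(4.25) + (1.25)·(-1.75) + (-0.75)·(-0.75) + (-0.75)·(-1.75)) / 3 = 0.75/3 = 0.25
  s[X_2,X_2] = ((-0.5)·(-0.5) + (-2.5)·(-2.5) + (0.5)·(0.5) + (2.5)·(2.5)) / 3 = 13/3 = 4.3333
  s[X_2,X_3] = ((-0.5)·(4.25) + (-2.5)·(-1.75) + (0.5)·(-0.75) + (2.5)·(-1.75)) / 3 = -2.5/3 = -0.8333
  s[X_3,X_3] = ((4.25)·(4.25) + (-1.75)·(-1.75) + (-0.75)·(-0.75) + (-1.75)·(-1.75)) / 3 = 24.75/3 = 8.25
  Sample standard deviations s_i = √(s[i,i]):
  s(X_1) = √(0.9167) = 0.9574
  s(X_2) = √(4.3333) = 2.0817
  s(X_3) = √(8.25) = 2.8723

Step 3 — r_{ij} = s_{ij} / (s_i · s_j):
  r[X_1,X_1] = 1 (diagonal).
  r[X_1,X_2] = -1.8333 / (0.9574 · 2.0817) = -1.8333 / 1.993 = -0.9199
  r[X_1,X_3] = 0.25 / (0.9574 · 2.8723) = 0.25 / 2.75 = 0.0909
  r[X_2,X_2] = 1 (diagonal).
  r[X_2,X_3] = -0.8333 / (2.0817 · 2.8723) = -0.8333 / 5.9791 = -0.1394
  r[X_3,X_3] = 1 (diagonal).

R is symmetric with unit diagonal. Assembling:

R = [[1, -0.9199, 0.0909],
 [-0.9199, 1, -0.1394],
 [0.0909, -0.1394, 1]]


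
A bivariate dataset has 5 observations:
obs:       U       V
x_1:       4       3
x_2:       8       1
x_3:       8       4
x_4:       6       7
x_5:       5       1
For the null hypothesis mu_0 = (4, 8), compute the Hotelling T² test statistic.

Step 1 — sample mean vector:
  mean(U) = (4 + 8 + 8 + 6 + 5) / 5 = 31/5 = 6.2
  mean(V) = (3 + 1 + 4 + 7 + 1) / 5 = 16/5 = 3.2
  x̄ = (6.2, 3.2),  deviation x̄ - mu_0 = (6.2, 3.2) - (4, 8) = (2.2, -4.8).

Step 2 — sample covariance matrix, S[i,j] = (1/(n-1)) · Σ_k (x_{k,i} - mean_i) · (x_{k,j} - mean_j), divisor n-1 = 4:
  S[U,U] = ((-2.2)·(-2.2) + (1.8)·(1.8) + (1.8)·(1.8) + (-0.2)·(-0.2) + (-1.2)·(-1.2)) / 4 = 12.8/4 = 3.2
  S[U,V] = ((-2.2)·(-0.2) + (1.8)·(-2.2) + (1.8)·(0.8) + (-0.2)·(3.8) + (-1.2)·(-2.2)) / 4 = -0.2/4 = -0.05
  S[V,V] = ((-0.2)·(-0.2) + (-2.2)·(-2.2) + (0.8)·(0.8) + (3.8)·(3.8) + (-2.2)·(-2.2)) / 4 = 24.8/4 = 6.2
  S = [[3.2, -0.05],
 [-0.05, 6.2]].

Step 3 — invert S. det(S) = 3.2·6.2 - (-0.05)² = 19.8375.
  S^{-1} = (1/det) · [[d, -b], [-b, a]] = [[0.3125, 0.0025],
 [0.0025, 0.1613]].

Step 4 — quadratic form (x̄ - mu_0)^T · S^{-1} · (x̄ - mu_0):
  S^{-1} · (x̄ - mu_0) = (0.6755, -0.7687),
  (x̄ - mu_0)^T · [...] = (2.2)·(0.6755) + (-4.8)·(-0.7687) = 5.1761.

Step 5 — scale by n: T² = 5 · 5.1761 = 25.8803.

T² ≈ 25.8803


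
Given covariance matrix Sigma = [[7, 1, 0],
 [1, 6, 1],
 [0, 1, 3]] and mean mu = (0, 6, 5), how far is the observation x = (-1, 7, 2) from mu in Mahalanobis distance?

Step 1 — centre the observation: (x - mu) = (-1, 1, -3).

Step 2 — invert Sigma (cofactor / det for 3×3, or solve directly):
  Sigma^{-1} = [[0.1466, -0.0259, 0.0086],
 [-0.0259, 0.181, -0.0603],
 [0.0086, -0.0603, 0.3534]].

Step 3 — form the quadratic (x - mu)^T · Sigma^{-1} · (x - mu):
  Sigma^{-1} · (x - mu) = (-0.1983, 0.3879, -1.1293).
  (x - mu)^T · [Sigma^{-1} · (x - mu)] = (-1)·(-0.1983) + (1)·(0.3879) + (-3)·(-1.1293) = 3.9741.

Step 4 — take square root: d = √(3.9741) ≈ 1.9935.

d(x, mu) = √(3.9741) ≈ 1.9935


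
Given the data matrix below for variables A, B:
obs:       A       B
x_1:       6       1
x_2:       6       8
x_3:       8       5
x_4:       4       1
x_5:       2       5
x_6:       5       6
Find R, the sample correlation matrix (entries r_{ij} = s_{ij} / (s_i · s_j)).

Step 1 — column means:
  mean(A) = (6 + 6 + 8 + 4 + 2 + 5) / 6 = 31/6 = 5.1667
  mean(B) = (1 + 8 + 5 + 1 + 5 + 6) / 6 = 26/6 = 4.3333

Step 2 — sample variances and covariances s[i,j] = (1/(n-1)) · Σ_k (x_{k,i} - mean_i) · (x_{k,j} - mean_j), with n-1 = 5:
  s[A,A] = ((0.8333)·(0.8333) + (0.8333)·(0.8333) + (2.8333)·(2.8333) + (-1.1667)·(-1.1667) + (-3.1667)·(-3.1667) + (-0.1667)·(-0.1667)) / 5 = 20.8333/5 = 4.1667
  s[A,B] = ((0.8333)·(-3.3333) + (0.8333)·(3.6667) + (2.8333)·(0.6667) + (-1.1667)·(-3.3333) + (-3.1667)·(0.6667) + (-0.1667)·(1.6667)) / 5 = 3.6667/5 = 0.7333
  s[B,B] = ((-3.3333)·(-3.3333) + (3.6667)·(3.6667) + (0.6667)·(0.6667) + (-3.3333)·(-3.3333) + (0.6667)·(0.6667) + (1.6667)·(1.6667)) / 5 = 39.3333/5 = 7.8667
  Sample standard deviations s_i = √(s[i,i]):
  s(A) = √(4.1667) = 2.0412
  s(B) = √(7.8667) = 2.8048

Step 3 — r_{ij} = s_{ij} / (s_i · s_j):
  r[A,A] = 1 (diagonal).
  r[A,B] = 0.7333 / (2.0412 · 2.8048) = 0.7333 / 5.7252 = 0.1281
  r[B,B] = 1 (diagonal).

R is symmetric with unit diagonal. Assembling:

R = [[1, 0.1281],
 [0.1281, 1]]


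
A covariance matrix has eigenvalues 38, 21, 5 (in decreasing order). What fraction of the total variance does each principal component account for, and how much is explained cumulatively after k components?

Step 1 — total variance = trace(Sigma) = Σ λ_i = 38 + 21 + 5 = 64.

Step 2 — fraction explained by component i = λ_i / Σ λ:
  PC1: 38/64 = 0.5938
  PC2: 21/64 = 0.3281
  PC3: 5/64 = 0.0781

Step 3 — cumulative fraction after k components = (λ_1 + ... + λ_k) / Σ λ:
  k = 1: 38/64 = 0.5938
  k = 2: (38 + 21)/64 = 59/64 = 0.9219
  k = 3: (38 + 21 + 5)/64 = 64/64 = 1

Summary (fraction, with percent):

explained: PC1 0.5938 (59.38%), PC2 0.3281 (32.81%), PC3 0.0781 (7.81%);  cumulative: 0.5938, 0.9219, 1


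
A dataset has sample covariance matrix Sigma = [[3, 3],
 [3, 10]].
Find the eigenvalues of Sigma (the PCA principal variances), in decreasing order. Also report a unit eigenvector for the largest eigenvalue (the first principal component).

Step 1 — characteristic polynomial of 2×2 Sigma:
  det(Sigma - λI) = λ² - trace · λ + det = 0.
  trace = 3 + 10 = 13, det = 3·10 - (3)² = 21.
Step 2 — discriminant:
  Δ = trace² - 4·det = 169 - 84 = 85.
Step 3 — eigenvalues:
  λ = (trace ± √Δ)/2 = (13 ± 9.2195)/2,
  λ_1 = 11.1098,  λ_2 = 1.8902.

Step 4 — unit eigenvector for λ_1: solve (Sigma - λ_1 I)v = 0. First row:
  (3 - 11.1098)·v_x + (3)·v_y = 0, i.e. (-8.1098)·v_x + (3)·v_y = 0,
  so v ∝ (b, λ_1 - a) = (3, 8.1098) = u.
  ||u|| = √((3)² + (8.1098)²) = √(74.7684) ≈ 8.6469,
  v_1 = u/||u|| ≈ (0.3469, 0.9379) (||v_1|| = 1).

λ_1 = 11.1098,  λ_2 = 1.8902;  v_1 ≈ (0.3469, 0.9379)


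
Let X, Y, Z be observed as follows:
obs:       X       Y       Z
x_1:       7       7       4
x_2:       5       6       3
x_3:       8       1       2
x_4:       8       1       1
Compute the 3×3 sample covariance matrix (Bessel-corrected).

Step 1 — column means:
  mean(X) = (7 + 5 + 8 + 8) / 4 = 28/4 = 7
  mean(Y) = (7 + 6 + 1 + 1) / 4 = 15/4 = 3.75
  mean(Z) = (4 + 3 + 2 + 1) / 4 = 10/4 = 2.5

Step 2 — sample covariance S[i,j] = (1/(n-1)) · Σ_k (x_{k,i} - mean_i) · (x_{k,j} - mean_j), with n-1 = 3.
  S[X,X] = ((0)·(0) + (-2)·(-2) + (1)·(1) + (1)·(1)) / 3 = 6/3 = 2
  S[X,Y] = ((0)·(3.25) + (-2)·(2.25) + (1)·(-2.75) + (1)·(-2.75)) / 3 = -10/3 = -3.3333
  S[X,Z] = ((0)·(1.5) + (-2)·(0.5) + (1)·(-0.5) + (1)·(-1.5)) / 3 = -3/3 = -1
  S[Y,Y] = ((3.25)·(3.25) + (2.25)·(2.25) + (-2.75)·(-2.75) + (-2.75)·(-2.75)) / 3 = 30.75/3 = 10.25
  S[Y,Z] = ((3.25)·(1.5) + (2.25)·(0.5) + (-2.75)·(-0.5) + (-2.75)·(-1.5)) / 3 = 11.5/3 = 3.8333
  S[Z,Z] = ((1.5)·(1.5) + (0.5)·(0.5) + (-0.5)·(-0.5) + (-1.5)·(-1.5)) / 3 = 5/3 = 1.6667

S is symmetric (S[j,i] = S[i,j]). Assembling:

S = [[2, -3.3333, -1],
 [-3.3333, 10.25, 3.8333],
 [-1, 3.8333, 1.6667]]


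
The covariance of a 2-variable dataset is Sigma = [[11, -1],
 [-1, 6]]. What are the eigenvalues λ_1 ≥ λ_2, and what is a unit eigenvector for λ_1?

Step 1 — characteristic polynomial of 2×2 Sigma:
  det(Sigma - λI) = λ² - trace · λ + det = 0.
  trace = 11 + 6 = 17, det = 11·6 - (-1)² = 65.
Step 2 — discriminant:
  Δ = trace² - 4·det = 289 - 260 = 29.
Step 3 — eigenvalues:
  λ = (trace ± √Δ)/2 = (17 ± 5.3852)/2,
  λ_1 = 11.1926,  λ_2 = 5.8074.

Step 4 — unit eigenvector for λ_1: solve (Sigma - λ_1 I)v = 0. First row:
  (11 - 11.1926)·v_x + (-1)·v_y = 0, i.e. (-0.1926)·v_x + (-1)·v_y = 0,
  so v ∝ (b, λ_1 - a) = (-1, 0.1926); multiply by -1 so the first entry is positive: u = (1, -0.1926).
  ||u|| = √((1)² + (-0.1926)²) = √(1.0371) ≈ 1.0184,
  v_1 = u/||u|| ≈ (0.982, -0.1891) (||v_1|| = 1).

λ_1 = 11.1926,  λ_2 = 5.8074;  v_1 ≈ (0.982, -0.1891)


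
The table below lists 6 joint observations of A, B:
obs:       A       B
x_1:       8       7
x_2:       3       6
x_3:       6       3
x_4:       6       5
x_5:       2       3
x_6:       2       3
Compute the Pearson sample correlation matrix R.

Step 1 — column means:
  mean(A) = (8 + 3 + 6 + 6 + 2 + 2) / 6 = 27/6 = 4.5
  mean(B) = (7 + 6 + 3 + 5 + 3 + 3) / 6 = 27/6 = 4.5

Step 2 — sample variances and covariances s[i,j] = (1/(n-1)) · Σ_k (x_{k,i} - mean_i) · (x_{k,j} - mean_j), with n-1 = 5:
  s[A,A] = ((3.5)·(3.5) + (-1.5)·(-1.5) + (1.5)·(1.5) + (1.5)·(1.5) + (-2.5)·(-2.5) + (-2.5)·(-2.5)) / 5 = 31.5/5 = 6.3
  s[A,B] = ((3.5)·(2.5) + (-1.5)·(1.5) + (1.5)·(-1.5) + (1.5)·(0.5) + (-2.5)·(-1.5) + (-2.5)·(-1.5)) / 5 = 12.5/5 = 2.5
  s[B,B] = ((2.5)·(2.5) + (1.5)·(1.5) + (-1.5)·(-1.5) + (0.5)·(0.5) + (-1.5)·(-1.5) + (-1.5)·(-1.5)) / 5 = 15.5/5 = 3.1
  Sample standard deviations s_i = √(s[i,i]):
  s(A) = √(6.3) = 2.51
  s(B) = √(3.1) = 1.7607

Step 3 — r_{ij} = s_{ij} / (s_i · s_j):
  r[A,A] = 1 (diagonal).
  r[A,B] = 2.5 / (2.51 · 1.7607) = 2.5 / 4.4193 = 0.5657
  r[B,B] = 1 (diagonal).

R is symmetric with unit diagonal. Assembling:

R = [[1, 0.5657],
 [0.5657, 1]]


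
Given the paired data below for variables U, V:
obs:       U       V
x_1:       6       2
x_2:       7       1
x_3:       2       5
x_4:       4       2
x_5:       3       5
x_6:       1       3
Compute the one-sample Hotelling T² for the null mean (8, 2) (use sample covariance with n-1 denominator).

Step 1 — sample mean vector:
  mean(U) = (6 + 7 + 2 + 4 + 3 + 1) / 6 = 23/6 = 3.8333
  mean(V) = (2 + 1 + 5 + 2 + 5 + 3) / 6 = 18/6 = 3
  x̄ = (3.8333, 3),  deviation x̄ - mu_0 = (3.8333, 3) - (8, 2) = (-4.1667, 1).

Step 2 — sample covariance matrix, S[i,j] = (1/(n-1)) · Σ_k (x_{k,i} - mean_i) · (x_{k,j} - mean_j), divisor n-1 = 5:
  S[U,U] = ((2.1667)·(2.1667) + (3.1667)·(3.1667) + (-1.8333)·(-1.8333) + (0.1667)·(0.1667) + (-0.8333)·(-0.8333) + (-2.8333)·(-2.8333)) / 5 = 26.8333/5 = 5.3667
  S[U,V] = ((2.1667)·(-1) + (3.1667)·(-2) + (-1.8333)·(2) + (0.1667)·(-1) + (-0.8333)·(2) + (-2.8333)·(0)) / 5 = -14/5 = -2.8
  S[V,V] = ((-1)·(-1) + (-2)·(-2) + (2)·(2) + (-1)·(-1) + (2)·(2) + (0)·(0)) / 5 = 14/5 = 2.8
  S = [[5.3667, -2.8],
 [-2.8, 2.8]].

Step 3 — invert S. det(S) = 5.3667·2.8 - (-2.8)² = 7.1867.
  S^{-1} = (1/det) · [[d, -b], [-b, a]] = [[0.3896, 0.3896],
 [0.3896, 0.7468]].

Step 4 — quadratic form (x̄ - mu_0)^T · S^{-1} · (x̄ - mu_0):
  S^{-1} · (x̄ - mu_0) = (-1.2338, -0.8766),
  (x̄ - mu_0)^T · [...] = (-4.1667)·(-1.2338) + (1)·(-0.8766) = 4.2641.

Step 5 — scale by n: T² = 6 · 4.2641 = 25.5844.

T² ≈ 25.5844


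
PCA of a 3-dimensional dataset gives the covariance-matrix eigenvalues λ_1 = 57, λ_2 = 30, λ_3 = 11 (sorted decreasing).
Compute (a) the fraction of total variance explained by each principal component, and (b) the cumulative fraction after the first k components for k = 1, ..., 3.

Step 1 — total variance = trace(Sigma) = Σ λ_i = 57 + 30 + 11 = 98.

Step 2 — fraction explained by component i = λ_i / Σ λ:
  PC1: 57/98 = 0.5816
  PC2: 30/98 = 0.3061
  PC3: 11/98 = 0.1122

Step 3 — cumulative fraction after k components = (λ_1 + ... + λ_k) / Σ λ:
  k = 1: 57/98 = 0.5816
  k = 2: (57 + 30)/98 = 87/98 = 0.8878
  k = 3: (57 + 30 + 11)/98 = 98/98 = 1

Summary (fraction, with percent):

explained: PC1 0.5816 (58.16%), PC2 0.3061 (30.61%), PC3 0.1122 (11.22%);  cumulative: 0.5816, 0.8878, 1


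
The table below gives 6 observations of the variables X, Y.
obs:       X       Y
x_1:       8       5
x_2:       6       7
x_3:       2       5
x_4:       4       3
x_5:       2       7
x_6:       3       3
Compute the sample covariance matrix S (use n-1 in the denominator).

Step 1 — column means:
  mean(X) = (8 + 6 + 2 + 4 + 2 + 3) / 6 = 25/6 = 4.1667
  mean(Y) = (5 + 7 + 5 + 3 + 7 + 3) / 6 = 30/6 = 5

Step 2 — sample covariance S[i,j] = (1/(n-1)) · Σ_k (x_{k,i} - mean_i) · (x_{k,j} - mean_j), with n-1 = 5.
  S[X,X] = ((3.8333)·(3.8333) + (1.8333)·(1.8333) + (-2.1667)·(-2.1667) + (-0.1667)·(-0.1667) + (-2.1667)·(-2.1667) + (-1.1667)·(-1.1667)) / 5 = 28.8333/5 = 5.7667
  S[X,Y] = ((3.8333)·(0) + (1.8333)·(2) + (-2.1667)·(0) + (-0.1667)·(-2) + (-2.1667)·(2) + (-1.1667)·(-2)) / 5 = 2/5 = 0.4
  S[Y,Y] = ((0)·(0) + (2)·(2) + (0)·(0) + (-2)·(-2) + (2)·(2) + (-2)·(-2)) / 5 = 16/5 = 3.2

S is symmetric (S[j,i] = S[i,j]). Assembling:

S = [[5.7667, 0.4],
 [0.4, 3.2]]


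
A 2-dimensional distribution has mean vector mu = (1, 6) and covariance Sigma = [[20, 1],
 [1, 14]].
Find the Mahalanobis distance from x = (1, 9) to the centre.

Step 1 — centre the observation: (x - mu) = (0, 3).

Step 2 — invert Sigma. det(Sigma) = 20·14 - (1)² = 279.
  Sigma^{-1} = (1/det) · [[d, -b], [-b, a]] = [[0.0502, -0.0036],
 [-0.0036, 0.0717]].

Step 3 — form the quadratic (x - mu)^T · Sigma^{-1} · (x - mu):
  Sigma^{-1} · (x - mu) = (-0.0108, 0.2151).
  (x - mu)^T · [Sigma^{-1} · (x - mu)] = (0)·(-0.0108) + (3)·(0.2151) = 0.6452.

Step 4 — take square root: d = √(0.6452) ≈ 0.8032.

d(x, mu) = √(0.6452) ≈ 0.8032


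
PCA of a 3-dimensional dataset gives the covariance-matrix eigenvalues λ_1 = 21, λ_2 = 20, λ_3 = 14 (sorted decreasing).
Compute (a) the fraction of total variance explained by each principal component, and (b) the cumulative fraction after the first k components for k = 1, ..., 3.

Step 1 — total variance = trace(Sigma) = Σ λ_i = 21 + 20 + 14 = 55.

Step 2 — fraction explained by component i = λ_i / Σ λ:
  PC1: 21/55 = 0.3818
  PC2: 20/55 = 0.3636
  PC3: 14/55 = 0.2545

Step 3 — cumulative fraction after k components = (λ_1 + ... + λ_k) / Σ λ:
  k = 1: 21/55 = 0.3818
  k = 2: (21 + 20)/55 = 41/55 = 0.7455
  k = 3: (21 + 20 + 14)/55 = 55/55 = 1

Summary (fraction, with percent):

explained: PC1 0.3818 (38.18%), PC2 0.3636 (36.36%), PC3 0.2545 (25.45%);  cumulative: 0.3818, 0.7455, 1


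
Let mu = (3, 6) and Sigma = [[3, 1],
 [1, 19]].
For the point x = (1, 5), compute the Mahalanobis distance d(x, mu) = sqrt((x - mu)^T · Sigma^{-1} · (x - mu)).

Step 1 — centre the observation: (x - mu) = (-2, -1).

Step 2 — invert Sigma. det(Sigma) = 3·19 - (1)² = 56.
  Sigma^{-1} = (1/det) · [[d, -b], [-b, a]] = [[0.3393, -0.0179],
 [-0.0179, 0.0536]].

Step 3 — form the quadratic (x - mu)^T · Sigma^{-1} · (x - mu):
  Sigma^{-1} · (x - mu) = (-0.6607, -0.0179).
  (x - mu)^T · [Sigma^{-1} · (x - mu)] = (-2)·(-0.6607) + (-1)·(-0.0179) = 1.3393.

Step 4 — take square root: d = √(1.3393) ≈ 1.1573.

d(x, mu) = √(1.3393) ≈ 1.1573


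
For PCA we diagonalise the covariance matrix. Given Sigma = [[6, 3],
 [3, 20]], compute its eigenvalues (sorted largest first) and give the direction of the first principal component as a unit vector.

Step 1 — characteristic polynomial of 2×2 Sigma:
  det(Sigma - λI) = λ² - trace · λ + det = 0.
  trace = 6 + 20 = 26, det = 6·20 - (3)² = 111.
Step 2 — discriminant:
  Δ = trace² - 4·det = 676 - 444 = 232.
Step 3 — eigenvalues:
  λ = (trace ± √Δ)/2 = (26 ± 15.2315)/2,
  λ_1 = 20.6158,  λ_2 = 5.3842.

Step 4 — unit eigenvector for λ_1: solve (Sigma - λ_1 I)v = 0. First row:
  (6 - 20.6158)·v_x + (3)·v_y = 0, i.e. (-14.6158)·v_x + (3)·v_y = 0,
  so v ∝ (b, λ_1 - a) = (3, 14.6158) = u.
  ||u|| = √((3)² + (14.6158)²) = √(222.6208) ≈ 14.9205,
  v_1 = u/||u|| ≈ (0.2011, 0.9796) (||v_1|| = 1).

λ_1 = 20.6158,  λ_2 = 5.3842;  v_1 ≈ (0.2011, 0.9796)


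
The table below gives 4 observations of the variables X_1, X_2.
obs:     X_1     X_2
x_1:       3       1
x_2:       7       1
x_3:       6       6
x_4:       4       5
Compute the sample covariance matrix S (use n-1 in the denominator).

Step 1 — column means:
  mean(X_1) = (3 + 7 + 6 + 4) / 4 = 20/4 = 5
  mean(X_2) = (1 + 1 + 6 + 5) / 4 = 13/4 = 3.25

Step 2 — sample covariance S[i,j] = (1/(n-1)) · Σ_k (x_{k,i} - mean_i) · (x_{k,j} - mean_j), with n-1 = 3.
  S[X_1,X_1] = ((-2)·(-2) + (2)·(2) + (1)·(1) + (-1)·(-1)) / 3 = 10/3 = 3.3333
  S[X_1,X_2] = ((-2)·(-2.25) + (2)·(-2.25) + (1)·(2.75) + (-1)·(1.75)) / 3 = 1/3 = 0.3333
  S[X_2,X_2] = ((-2.25)·(-2.25) + (-2.25)·(-2.25) + (2.75)·(2.75) + (1.75)·(1.75)) / 3 = 20.75/3 = 6.9167

S is symmetric (S[j,i] = S[i,j]). Assembling:

S = [[3.3333, 0.3333],
 [0.3333, 6.9167]]


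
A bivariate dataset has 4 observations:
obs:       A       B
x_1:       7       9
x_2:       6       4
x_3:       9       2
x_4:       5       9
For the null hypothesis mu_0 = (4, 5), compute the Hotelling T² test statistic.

Step 1 — sample mean vector:
  mean(A) = (7 + 6 + 9 + 5) / 4 = 27/4 = 6.75
  mean(B) = (9 + 4 + 2 + 9) / 4 = 24/4 = 6
  x̄ = (6.75, 6),  deviation x̄ - mu_0 = (6.75, 6) - (4, 5) = (2.75, 1).

Step 2 — sample covariance matrix, S[i,j] = (1/(n-1)) · Σ_k (x_{k,i} - mean_i) · (x_{k,j} - mean_j), divisor n-1 = 3:
  S[A,A] = ((0.25)·(0.25) + (-0.75)·(-0.75) + (2.25)·(2.25) + (-1.75)·(-1.75)) / 3 = 8.75/3 = 2.9167
  S[A,B] = ((0.25)·(3) + (-0.75)·(-2) + (2.25)·(-4) + (-1.75)·(3)) / 3 = -12/3 = -4
  S[B,B] = ((3)·(3) + (-2)·(-2) + (-4)·(-4) + (3)·(3)) / 3 = 38/3 = 12.6667
  S = [[2.9167, -4],
 [-4, 12.6667]].

Step 3 — invert S. det(S) = 2.9167·12.6667 - (-4)² = 20.9444.
  S^{-1} = (1/det) · [[d, -b], [-b, a]] = [[0.6048, 0.191],
 [0.191, 0.1393]].

Step 4 — quadratic form (x̄ - mu_0)^T · S^{-1} · (x̄ - mu_0):
  S^{-1} · (x̄ - mu_0) = (1.8541, 0.6645),
  (x̄ - mu_0)^T · [...] = (2.75)·(1.8541) + (1)·(0.6645) = 5.7633.

Step 5 — scale by n: T² = 4 · 5.7633 = 23.0531.

T² ≈ 23.0531


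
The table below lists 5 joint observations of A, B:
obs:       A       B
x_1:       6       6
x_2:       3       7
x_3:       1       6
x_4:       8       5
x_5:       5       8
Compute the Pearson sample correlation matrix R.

Step 1 — column means:
  mean(A) = (6 + 3 + 1 + 8 + 5) / 5 = 23/5 = 4.6
  mean(B) = (6 + 7 + 6 + 5 + 8) / 5 = 32/5 = 6.4

Step 2 — sample variances and covariances s[i,j] = (1/(n-1)) · Σ_k (x_{k,i} - mean_i) · (x_{k,j} - mean_j), with n-1 = 4:
  s[A,A] = ((1.4)·(1.4) + (-1.6)·(-1.6) + (-3.6)·(-3.6) + (3.4)·(3.4) + (0.4)·(0.4)) / 4 = 29.2/4 = 7.3
  s[A,B] = ((1.4)·(-0.4) + (-1.6)·(0.6) + (-3.6)·(-0.4) + (3.4)·(-1.4) + (0.4)·(1.6)) / 4 = -4.2/4 = -1.05
  s[B,B] = ((-0.4)·(-0.4) + (0.6)·(0.6) + (-0.4)·(-0.4) + (-1.4)·(-1.4) + (1.6)·(1.6)) / 4 = 5.2/4 = 1.3
  Sample standard deviations s_i = √(s[i,i]):
  s(A) = √(7.3) = 2.7019
  s(B) = √(1.3) = 1.1402

Step 3 — r_{ij} = s_{ij} / (s_i · s_j):
  r[A,A] = 1 (diagonal).
  r[A,B] = -1.05 / (2.7019 · 1.1402) = -1.05 / 3.0806 = -0.3408
  r[B,B] = 1 (diagonal).

R is symmetric with unit diagonal. Assembling:

R = [[1, -0.3408],
 [-0.3408, 1]]


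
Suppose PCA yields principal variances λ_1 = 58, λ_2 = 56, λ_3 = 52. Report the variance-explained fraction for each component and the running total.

Step 1 — total variance = trace(Sigma) = Σ λ_i = 58 + 56 + 52 = 166.

Step 2 — fraction explained by component i = λ_i / Σ λ:
  PC1: 58/166 = 0.3494
  PC2: 56/166 = 0.3373
  PC3: 52/166 = 0.3133

Step 3 — cumulative fraction after k components = (λ_1 + ... + λ_k) / Σ λ:
  k = 1: 58/166 = 0.3494
  k = 2: (58 + 56)/166 = 114/166 = 0.6867
  k = 3: (58 + 56 + 52)/166 = 166/166 = 1

Summary (fraction, with percent):

explained: PC1 0.3494 (34.94%), PC2 0.3373 (33.73%), PC3 0.3133 (31.33%);  cumulative: 0.3494, 0.6867, 1


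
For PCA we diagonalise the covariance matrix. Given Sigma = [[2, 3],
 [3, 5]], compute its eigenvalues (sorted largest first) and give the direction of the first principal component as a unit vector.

Step 1 — characteristic polynomial of 2×2 Sigma:
  det(Sigma - λI) = λ² - trace · λ + det = 0.
  trace = 2 + 5 = 7, det = 2·5 - (3)² = 1.
Step 2 — discriminant:
  Δ = trace² - 4·det = 49 - 4 = 45.
Step 3 — eigenvalues:
  λ = (trace ± √Δ)/2 = (7 ± 6.7082)/2,
  λ_1 = 6.8541,  λ_2 = 0.1459.

Step 4 — unit eigenvector for λ_1: solve (Sigma - λ_1 I)v = 0. First row:
  (2 - 6.8541)·v_x + (3)·v_y = 0, i.e. (-4.8541)·v_x + (3)·v_y = 0,
  so v ∝ (b, λ_1 - a) = (3, 4.8541) = u.
  ||u|| = √((3)² + (4.8541)²) = √(32.5623) ≈ 5.7063,
  v_1 = u/||u|| ≈ (0.5257, 0.8507) (||v_1|| = 1).

λ_1 = 6.8541,  λ_2 = 0.1459;  v_1 ≈ (0.5257, 0.8507)


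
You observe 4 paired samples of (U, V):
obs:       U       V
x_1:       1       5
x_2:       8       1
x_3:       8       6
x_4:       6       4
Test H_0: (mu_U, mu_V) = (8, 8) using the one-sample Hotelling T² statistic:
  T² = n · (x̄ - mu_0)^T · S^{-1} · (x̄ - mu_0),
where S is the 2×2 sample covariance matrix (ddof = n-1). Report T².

Step 1 — sample mean vector:
  mean(U) = (1 + 8 + 8 + 6) / 4 = 23/4 = 5.75
  mean(V) = (5 + 1 + 6 + 4) / 4 = 16/4 = 4
  x̄ = (5.75, 4),  deviation x̄ - mu_0 = (5.75, 4) - (8, 8) = (-2.25, -4).

Step 2 — sample covariance matrix, S[i,j] = (1/(n-1)) · Σ_k (x_{k,i} - mean_i) · (x_{k,j} - mean_j), divisor n-1 = 3:
  S[U,U] = ((-4.75)·(-4.75) + (2.25)·(2.25) + (2.25)·(2.25) + (0.25)·(0.25)) / 3 = 32.75/3 = 10.9167
  S[U,V] = ((-4.75)·(1) + (2.25)·(-3) + (2.25)·(2) + (0.25)·(0)) / 3 = -7/3 = -2.3333
  S[V,V] = ((1)·(1) + (-3)·(-3) + (2)·(2) + (0)·(0)) / 3 = 14/3 = 4.6667
  S = [[10.9167, -2.3333],
 [-2.3333, 4.6667]].

Step 3 — invert S. det(S) = 10.9167·4.6667 - (-2.3333)² = 45.5.
  S^{-1} = (1/det) · [[d, -b], [-b, a]] = [[0.1026, 0.0513],
 [0.0513, 0.2399]].

Step 4 — quadratic form (x̄ - mu_0)^T · S^{-1} · (x̄ - mu_0):
  S^{-1} · (x̄ - mu_0) = (-0.4359, -1.0751),
  (x̄ - mu_0)^T · [...] = (-2.25)·(-0.4359) + (-4)·(-1.0751) = 5.2811.

Step 5 — scale by n: T² = 4 · 5.2811 = 21.1245.

T² ≈ 21.1245
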